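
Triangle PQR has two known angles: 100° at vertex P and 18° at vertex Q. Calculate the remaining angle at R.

By the triangle angle sum property, the three interior angles of any triangle add up to 180°.
We know angle P = 100° and angle Q = 18°, so their sum is 118°.
Therefore angle R = 180° - 118° = 62°.

62 degrees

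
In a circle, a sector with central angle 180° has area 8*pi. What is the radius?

Sector area A = πr² × θ/360, so r² = 360A / (πθ).
r² = 360 × 8*pi / (π × 180)
r² = 16
r = 4

4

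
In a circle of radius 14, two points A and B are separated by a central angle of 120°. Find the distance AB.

Chord length = 2r sin(θ/2)
= 2 × 14 × sin(120°/2)
= 2 × 14 × sin(60°)
= 14*sqrt(3)

14*sqrt(3)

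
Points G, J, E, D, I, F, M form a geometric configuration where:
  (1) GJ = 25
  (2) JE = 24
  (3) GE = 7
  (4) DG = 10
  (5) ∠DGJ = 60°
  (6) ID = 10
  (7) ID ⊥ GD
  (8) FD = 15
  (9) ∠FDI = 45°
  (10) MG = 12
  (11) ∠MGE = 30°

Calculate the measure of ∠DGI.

Step 1: By the law of cosines on triangle GDI: GI² = 10² + 10² − 2·10·10·cos(90°) = 200, so GI = 10·√2.
Step 2: By the inverse law of cosines on triangle DGI: cos(∠DGI) = (10² + (10·√2)² − 10²) / (2·10·10·√2) = 200/282.84 = 0.7071, so ∠DGI = 45°.

Therefore, the measure of angle ∠DGI = 45°.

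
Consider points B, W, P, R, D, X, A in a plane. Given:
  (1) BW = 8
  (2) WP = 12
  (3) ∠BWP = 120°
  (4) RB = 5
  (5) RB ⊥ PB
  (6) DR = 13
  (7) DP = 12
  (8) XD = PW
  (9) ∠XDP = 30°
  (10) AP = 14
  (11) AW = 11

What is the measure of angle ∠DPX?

From the given relations: XD = PW = 12.
Step 1: By the law of cosines on triangle PDX: PX² = 12² + 12² − 2·12·12·cos(30°) = 38.58, so PX ≈ 6.21.
Step 2: By the inverse law of cosines on triangle DPX: cos(∠DPX) = (12² + 6.21² − 12²) / (2·12·6.21) = 38.58/149.08 = 0.2588, so ∠DPX = 75°.

Therefore, the measure of angle ∠DPX = 75°.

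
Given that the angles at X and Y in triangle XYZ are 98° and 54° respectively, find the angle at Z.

By the triangle angle sum property, the three interior angles of any triangle add up to 180°.
We know angle X = 98° and angle Y = 54°, so their sum is 152°.
Therefore angle Z = 180° - 152° = 28°.

28 degrees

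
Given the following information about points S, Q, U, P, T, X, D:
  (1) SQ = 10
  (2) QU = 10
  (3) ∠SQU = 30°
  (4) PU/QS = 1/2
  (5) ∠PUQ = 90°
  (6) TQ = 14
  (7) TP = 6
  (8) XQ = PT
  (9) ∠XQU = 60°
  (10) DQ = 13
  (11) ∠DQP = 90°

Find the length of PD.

From the given relations: PU = 1/2·QS = 1/2·10 = 5.
Step 1: By the law of cosines on triangle PUQ: PQ² = 5² + 10² − 2·5·10·cos(90°) = 125, so PQ = 5·√5.
Step 2: By the law of cosines on triangle PQD: PD² = (5·√5)² + 13² − 2·5·√5·13·cos(90°) = 294, so PD = 7·√6.

Therefore, the length of PD = 7·√6.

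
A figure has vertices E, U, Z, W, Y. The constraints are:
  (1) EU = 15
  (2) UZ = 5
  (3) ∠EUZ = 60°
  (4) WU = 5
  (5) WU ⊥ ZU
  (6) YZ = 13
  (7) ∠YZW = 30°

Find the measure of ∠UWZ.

Step 1: By the law of cosines on triangle WUZ: WZ² = 5² + 5² − 2·5·5·cos(90°) = 50, so WZ = 5·√2.
Step 2: By the inverse law of cosines on triangle UWZ: cos(∠UWZ) = (5² + (5·√2)² − 5²) / (2·5·5·√2) = 50/70.71 = 0.7071, so ∠UWZ = 45°.

Therefore, the measure of angle ∠UWZ = 45°.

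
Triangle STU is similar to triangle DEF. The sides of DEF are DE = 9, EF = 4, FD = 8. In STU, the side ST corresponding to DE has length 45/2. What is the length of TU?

Since the triangles are similar, the ratio of corresponding sides is constant.
Scale factor k = ST / DE = 45/2 / 9 = 5/2
TU = k * EF = 5/2 * 4 = 10

10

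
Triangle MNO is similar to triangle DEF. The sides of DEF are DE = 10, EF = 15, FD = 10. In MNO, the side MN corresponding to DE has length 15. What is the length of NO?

Since the triangles are similar, the ratio of corresponding sides is constant.
Scale factor k = MN / DE = 15 / 10 = 3/2
NO = k * EF = 3/2 * 15 = 45/2

45/2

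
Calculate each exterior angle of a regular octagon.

Each exterior angle of a regular n-gon is 360 / n.
For n = 8: 360 / 8 = 45 degrees.

45 degrees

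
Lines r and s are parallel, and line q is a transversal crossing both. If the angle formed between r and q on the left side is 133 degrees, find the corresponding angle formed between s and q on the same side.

When a transversal crosses parallel lines, angles in the same position at each intersection are called corresponding angles.
These are always equal, so the answer is 133 degrees.

133 degrees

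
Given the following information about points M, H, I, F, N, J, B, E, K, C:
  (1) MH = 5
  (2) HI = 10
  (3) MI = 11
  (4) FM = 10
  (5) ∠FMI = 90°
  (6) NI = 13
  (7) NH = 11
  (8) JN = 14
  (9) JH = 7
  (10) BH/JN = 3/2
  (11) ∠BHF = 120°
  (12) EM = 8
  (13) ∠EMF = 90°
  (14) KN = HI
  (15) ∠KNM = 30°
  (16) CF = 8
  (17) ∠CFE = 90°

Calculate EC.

Step 1: By the law of cosines on triangle EMF: EF² = 8² + 10² − 2·8·10·cos(90°) = 164, so EF = 2·√41.
Step 2: By the law of cosines on triangle EFC: EC² = (2·√41)² + 8² − 2·2·√41·8·cos(90°) = 228, so EC = 2·√57.

Therefore, the length of EC = 2·√57.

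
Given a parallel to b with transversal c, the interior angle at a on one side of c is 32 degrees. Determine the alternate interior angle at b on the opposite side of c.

Alternate interior angles lie on opposite sides of the transversal, between the parallel lines.
By the alternate interior angle theorem, they are equal: 32 degrees.

32 degrees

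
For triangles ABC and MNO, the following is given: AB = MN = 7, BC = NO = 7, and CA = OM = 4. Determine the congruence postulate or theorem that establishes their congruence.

Consider the given information: AB = MN = 7, BC = NO = 7, and CA = OM = 4
This is not SAS or AAS: SAS requires two sides and the included angle between them. AAS requires two angles and a non-included side.
The correct criterion is SSS. All three pairs of corresponding sides are equal (Side-Side-Side).

SSS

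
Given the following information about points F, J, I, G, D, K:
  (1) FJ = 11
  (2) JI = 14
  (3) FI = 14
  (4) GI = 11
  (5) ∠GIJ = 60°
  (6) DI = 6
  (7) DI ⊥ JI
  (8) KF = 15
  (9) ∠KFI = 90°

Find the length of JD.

Step 1: By the law of cosines on triangle JID: JD² = 14² + 6² − 2·14·6·cos(90°) = 232, so JD = 2·√58.

Therefore, the length of JD = 2·√58.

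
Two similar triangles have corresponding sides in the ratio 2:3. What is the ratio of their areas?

Area ratio = (side ratio)^2 = (2/3)^2 = 4:9.

4:9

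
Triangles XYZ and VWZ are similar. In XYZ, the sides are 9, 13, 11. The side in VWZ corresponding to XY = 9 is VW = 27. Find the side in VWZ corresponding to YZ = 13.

Similar triangles have proportional sides. Setting up the proportion:
VW / XY = WZ / YZ
27 / 9 = WZ / 13
WZ = 13 * 27 / 9 = 39.

39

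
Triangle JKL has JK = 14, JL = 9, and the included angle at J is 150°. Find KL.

When two sides and the included angle are known, the law of cosines gives the third side.
c^2 = a^2 + b^2 - 2ab cos(C) generalizes the Pythagorean theorem to non-right triangles.
Here: KL^2 = 196 + 81 - 252*(-sqrt(3)/2) = 126*sqrt(3) + 277
KL = sqrt(126*sqrt(3) + 277)

sqrt(126*sqrt(3) + 277)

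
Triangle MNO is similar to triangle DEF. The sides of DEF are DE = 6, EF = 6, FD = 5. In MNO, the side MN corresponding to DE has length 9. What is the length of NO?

Since the triangles are similar, the ratio of corresponding sides is constant.
Scale factor k = MN / DE = 9 / 6 = 3/2
NO = k * EF = 3/2 * 6 = 9

9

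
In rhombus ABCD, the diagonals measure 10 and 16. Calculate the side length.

The diagonals of a rhombus bisect each other at right angles.
Half-diagonals: 10/2 = 5 and 16/2 = 8
side = sqrt(5^2 + 8^2)
side = sqrt(25 + 64)
side = sqrt(89)

sqrt(89)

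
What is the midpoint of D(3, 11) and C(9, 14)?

The midpoint is the point halfway along the segment.
Move half the horizontal distance: 3 + (9 - 3)/2 = 3 + 6/2 = 6
Move half the vertical distance: 11 + (14 - 11)/2 = 11 + 3/2 = 25/2
Midpoint = (6, 25/2)

(6, 25/2)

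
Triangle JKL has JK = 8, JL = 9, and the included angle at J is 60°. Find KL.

Law of cosines: KL^2 = 8^2 + 9^2 - 2(8)(9)cos(60°) = 73, so KL = sqrt(73).

sqrt(73)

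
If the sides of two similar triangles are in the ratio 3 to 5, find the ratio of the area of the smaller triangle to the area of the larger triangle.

Area scales with the square of linear dimensions. If every length is multiplied by 3/5, then the area is multiplied by (3/5)^2 = 9/25.
The area ratio is 9:25.

9:25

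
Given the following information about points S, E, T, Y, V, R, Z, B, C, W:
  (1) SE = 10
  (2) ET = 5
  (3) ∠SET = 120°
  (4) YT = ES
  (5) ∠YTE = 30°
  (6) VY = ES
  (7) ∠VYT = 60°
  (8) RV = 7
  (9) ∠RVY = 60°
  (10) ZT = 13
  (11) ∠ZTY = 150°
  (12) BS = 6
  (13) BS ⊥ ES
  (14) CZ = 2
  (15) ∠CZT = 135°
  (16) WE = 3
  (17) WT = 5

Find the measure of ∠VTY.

From the given relations: YT = ES = 10; VY = ES = 10.
Step 1: By the law of cosines on triangle TYV: TV² = 10² + 10² − 2·10·10·cos(60°) = 100, so TV = 10.
Step 2: By the inverse law of cosines on triangle VTY: cos(∠VTY) = (10² + 10² − 10²) / (2·10·10) = 100/200 = 0.5, so ∠VTY = 60°.

Therefore, the measure of angle ∠VTY = 60°.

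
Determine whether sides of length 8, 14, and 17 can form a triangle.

Sort the sides: 8, 14, 17.
It suffices to check that the sum of the two smallest exceeds the largest:
8 + 14 = 22 > 17. ✓
Yes, a valid triangle can be formed.

Yes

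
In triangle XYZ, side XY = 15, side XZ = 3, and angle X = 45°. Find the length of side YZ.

By the law of cosines: YZ^2 = XY^2 + XZ^2 - 2*XY*XZ*cos(X)
YZ^2 = 15^2 + 3^2 - 2*15*3*cos(45°)
YZ^2 = 225 + 9 - 90*(sqrt(2)/2)
YZ^2 = 234 - 45*sqrt(2)
YZ = 3*sqrt(26 - 5*sqrt(2))

3*sqrt(26 - 5*sqrt(2))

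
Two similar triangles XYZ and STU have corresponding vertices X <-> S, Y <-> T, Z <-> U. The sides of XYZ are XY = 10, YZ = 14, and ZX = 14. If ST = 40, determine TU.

Since the triangles are similar, the ratio of corresponding sides is constant.
Scale factor k = ST / XY = 40 / 10 = 4
TU = k * YZ = 4 * 14 = 56

56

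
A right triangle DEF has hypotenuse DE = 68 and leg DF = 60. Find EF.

EF = sqrt(68^2 - 60^2) = sqrt(1024) = 32

32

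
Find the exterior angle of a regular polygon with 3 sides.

Each exterior angle of a regular n-gon is 360 / n.
For n = 3: 360 / 3 = 120 degrees.

120 degrees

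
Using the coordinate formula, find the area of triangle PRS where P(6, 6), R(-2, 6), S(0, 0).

Shoelace: Area = (1/2)|6(6-0) + -2(0-6) + 0(6-6)| = (1/2)(48) = 24

24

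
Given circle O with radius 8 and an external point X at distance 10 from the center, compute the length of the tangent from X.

tangent = √(d² - r²) = √(10² - 8²) = √(100 - 64) = √36 = 6

6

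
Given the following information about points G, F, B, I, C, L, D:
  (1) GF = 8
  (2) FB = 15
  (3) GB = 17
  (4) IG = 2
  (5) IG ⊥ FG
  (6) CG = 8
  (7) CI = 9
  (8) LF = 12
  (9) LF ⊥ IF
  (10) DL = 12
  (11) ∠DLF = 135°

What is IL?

Step 1: By the law of cosines on triangle FGI: FI² = 8² + 2² − 2·8·2·cos(90°) = 68, so FI = 2·√17.
Step 2: By the law of cosines on triangle IFL: IL² = (2·√17)² + 12² − 2·2·√17·12·cos(90°) = 212, so IL = 2·√53.

Therefore, the length of IL = 2·√53.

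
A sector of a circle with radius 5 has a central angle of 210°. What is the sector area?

Sector area = π(5²)(7/12) = 175*pi/12

175*pi/12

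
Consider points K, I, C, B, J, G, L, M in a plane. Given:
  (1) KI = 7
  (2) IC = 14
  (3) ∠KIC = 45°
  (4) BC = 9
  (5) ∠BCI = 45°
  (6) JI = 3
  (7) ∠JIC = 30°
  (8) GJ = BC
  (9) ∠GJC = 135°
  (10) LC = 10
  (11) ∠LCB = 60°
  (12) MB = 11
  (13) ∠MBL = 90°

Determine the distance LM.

Step 1: By the law of cosines on triangle LCB: LB² = 10² + 9² − 2·10·9·cos(60°) = 91, so LB = √91.
Step 2: By the law of cosines on triangle LBM: LM² = √91² + 11² − 2·√91·11·cos(90°) = 212, so LM = 2·√53.

Therefore, the length of LM = 2·√53.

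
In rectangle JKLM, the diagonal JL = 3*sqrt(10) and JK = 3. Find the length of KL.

b = sqrt(d^2 - a^2) = sqrt(90 - 9) = sqrt(81) = 9

9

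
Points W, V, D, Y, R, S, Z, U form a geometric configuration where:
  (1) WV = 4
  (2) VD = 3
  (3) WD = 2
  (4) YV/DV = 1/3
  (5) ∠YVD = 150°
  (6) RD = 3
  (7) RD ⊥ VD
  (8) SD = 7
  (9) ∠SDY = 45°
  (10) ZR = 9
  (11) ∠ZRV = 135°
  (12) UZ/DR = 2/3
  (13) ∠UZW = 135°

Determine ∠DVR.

Step 1: By the law of cosines on triangle VDR: VR² = 3² + 3² − 2·3·3·cos(90°) = 18, so VR = 3·√2.
Step 2: By the inverse law of cosines on triangle DVR: cos(∠DVR) = (3² + (3·√2)² − 3²) / (2·3·3·√2) = 18/25.46 = 0.7071, so ∠DVR = 45°.

Therefore, the measure of angle ∠DVR = 45°.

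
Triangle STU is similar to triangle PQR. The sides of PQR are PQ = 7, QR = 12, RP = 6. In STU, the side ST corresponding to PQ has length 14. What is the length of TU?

Since the triangles are similar, the ratio of corresponding sides is constant.
Scale factor k = ST / PQ = 14 / 7 = 2
TU = k * QR = 2 * 12 = 24

24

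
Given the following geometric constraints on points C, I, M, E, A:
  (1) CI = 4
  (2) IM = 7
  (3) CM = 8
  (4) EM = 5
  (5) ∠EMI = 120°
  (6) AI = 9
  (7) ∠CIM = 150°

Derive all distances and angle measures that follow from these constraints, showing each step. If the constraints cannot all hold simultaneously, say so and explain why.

These constraints are not satisfiable: (1), (2) and (3) fix all three sides of triangle CIM, so by the law of cosines cos(∠CIM) = (4² + 7² − 8²) / (2·4·7) = 0.0179, i.e. ∠CIM ≈ 88.98°, which contradicts (7) ∠CIM = 150°. No planar figure meets all of them, so nothing further can be derived.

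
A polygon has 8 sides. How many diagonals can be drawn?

Total line segments between 8 vertices = C(8,2) = 28.
Subtract the 8 sides: 28 - 8 = 20 diagonals.

20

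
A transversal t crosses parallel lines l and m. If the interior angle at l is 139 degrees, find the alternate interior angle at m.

Alternate interior angles formed by parallel lines and a transversal are equal.
The given angle is 139 degrees.
The alternate interior angle = 139 degrees.

139 degrees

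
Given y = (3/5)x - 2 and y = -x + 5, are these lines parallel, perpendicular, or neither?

Slope of line 1: m1 = 3/5
Slope of line 2: m2 = -1
m1 != m2 and m1*m2 = -3/5 != -1. Neither.

Neither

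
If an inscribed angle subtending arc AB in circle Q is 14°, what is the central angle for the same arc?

By the inscribed angle theorem, the central angle is twice the inscribed angle.
Central angle = 2 × 14° = 28°

28°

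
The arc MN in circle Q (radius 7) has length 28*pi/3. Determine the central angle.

θ = 360 × 28*pi/3 / (2π × 7) = 240° (rearranging arc length formula).

240°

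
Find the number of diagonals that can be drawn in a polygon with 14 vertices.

The number of diagonals in an n-gon is n(n - 3)/2.
For n = 14: 14(14 - 3)/2 = 14 × 11 / 2 = 77.

77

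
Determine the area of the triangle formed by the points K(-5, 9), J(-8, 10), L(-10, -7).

Using the Shoelace formula for a triangle:
Area = (1/2)|x0(y1 - y2) + x1(y2 - y0) + x2(y0 - y1)|
Area = (1/2)|-5(10 - -7) + -8(-7 - 9) + -10(9 - 10)|
Area = (1/2)|-85 + 128 + 10|
Area = (1/2)|53|
Area = (1/2)(53)
Area = 53/2

53/2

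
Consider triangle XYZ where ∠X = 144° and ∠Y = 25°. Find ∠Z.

The interior angles sum to 180°: angle Z = 180 - 144 - 25 = 11°.
The triangle is obtuse (angles 144°, 25°, 11°).

11 degrees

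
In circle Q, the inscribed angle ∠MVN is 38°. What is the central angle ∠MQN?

Central angle = 2 × 38° = 76° (inscribed angle theorem).

76°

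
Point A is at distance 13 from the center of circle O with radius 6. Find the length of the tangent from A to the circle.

Let T be the point of tangency. Then OT ⊥ AT (radius ⊥ tangent).
In right triangle OTA: OA² = OT² + AT²
13² = 6² + AT²
AT² = 133, AT = sqrt(133)

sqrt(133)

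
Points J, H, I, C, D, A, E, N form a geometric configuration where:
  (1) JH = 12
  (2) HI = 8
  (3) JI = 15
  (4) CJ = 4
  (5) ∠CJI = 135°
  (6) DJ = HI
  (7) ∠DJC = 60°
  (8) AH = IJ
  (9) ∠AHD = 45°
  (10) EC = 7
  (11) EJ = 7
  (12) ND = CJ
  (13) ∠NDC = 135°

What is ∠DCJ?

From the given relations: DJ = HI = 8.
Step 1: By the law of cosines on triangle CJD: CD² = 4² + 8² − 2·4·8·cos(60°) = 48, so CD = 4·√3.
Step 2: By the inverse law of cosines on triangle DCJ: cos(∠DCJ) = ((4·√3)² + 4² − 8²) / (2·4·√3·4) = 0/55.43 = 0, so ∠DCJ = 90°.

Therefore, the measure of angle ∠DCJ = 90°.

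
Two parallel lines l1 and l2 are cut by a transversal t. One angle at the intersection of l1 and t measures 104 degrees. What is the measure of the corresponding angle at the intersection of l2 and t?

When a transversal crosses parallel lines, angles in the same position at each intersection are called corresponding angles.
These are always equal, so the answer is 104 degrees.

104 degrees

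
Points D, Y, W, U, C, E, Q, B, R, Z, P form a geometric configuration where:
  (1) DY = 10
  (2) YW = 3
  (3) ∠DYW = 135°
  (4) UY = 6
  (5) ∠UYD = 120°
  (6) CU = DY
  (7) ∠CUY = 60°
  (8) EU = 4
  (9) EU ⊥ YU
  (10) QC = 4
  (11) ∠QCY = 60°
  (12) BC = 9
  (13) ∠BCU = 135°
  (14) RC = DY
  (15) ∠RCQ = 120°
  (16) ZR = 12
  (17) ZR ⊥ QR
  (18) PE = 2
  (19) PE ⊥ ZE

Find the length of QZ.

From the given relations: RC = DY = 10.
Step 1: By the law of cosines on triangle QCR: QR² = 4² + 10² − 2·4·10·cos(120°) = 156, so QR = 2·√39.
Step 2: By the law of cosines on triangle QRZ: QZ² = (2·√39)² + 12² − 2·2·√39·12·cos(90°) = 300, so QZ = 10·√3.

Therefore, the length of QZ = 10·√3.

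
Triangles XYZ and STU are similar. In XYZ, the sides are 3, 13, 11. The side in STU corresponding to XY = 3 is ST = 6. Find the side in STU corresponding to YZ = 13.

k = 6/3 = 2. TU = 2 * 13 = 26.

26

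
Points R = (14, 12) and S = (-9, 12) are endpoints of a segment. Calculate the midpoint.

The midpoint is the average of the coordinates:
x: (14 + -9)/2 = 5/2
y: (12 + 12)/2 = 12
Midpoint = (5/2, 12)

(5/2, 12)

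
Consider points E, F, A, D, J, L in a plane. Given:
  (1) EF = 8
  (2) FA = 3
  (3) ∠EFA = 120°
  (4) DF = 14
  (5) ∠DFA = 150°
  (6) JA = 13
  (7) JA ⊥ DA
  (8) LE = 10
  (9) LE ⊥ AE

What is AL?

Step 1: By the law of cosines on triangle EFA: EA² = 8² + 3² − 2·8·3·cos(120°) = 97, so EA = √97.
Step 2: By the law of cosines on triangle AEL: AL² = √97² + 10² − 2·√97·10·cos(90°) = 197, so AL = √197.

Therefore, the length of AL = √197.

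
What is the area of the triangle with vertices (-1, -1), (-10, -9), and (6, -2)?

The Shoelace formula computes the area from vertex coordinates by summing cross products.
For vertices (-1,-1), (-10,-9), (6,-2):
Signed sum = -1*-9 - -10*-1 + -10*-2 - 6*-9 + 6*-1 - -1*-2
= -1 + 74 + -8 = 65
Area = (1/2)|65| = 65/2.

65/2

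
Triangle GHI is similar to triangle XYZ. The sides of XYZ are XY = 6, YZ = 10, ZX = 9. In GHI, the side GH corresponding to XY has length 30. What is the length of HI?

Since the triangles are similar, the ratio of corresponding sides is constant.
Scale factor k = GH / XY = 30 / 6 = 5
HI = k * YZ = 5 * 10 = 50

50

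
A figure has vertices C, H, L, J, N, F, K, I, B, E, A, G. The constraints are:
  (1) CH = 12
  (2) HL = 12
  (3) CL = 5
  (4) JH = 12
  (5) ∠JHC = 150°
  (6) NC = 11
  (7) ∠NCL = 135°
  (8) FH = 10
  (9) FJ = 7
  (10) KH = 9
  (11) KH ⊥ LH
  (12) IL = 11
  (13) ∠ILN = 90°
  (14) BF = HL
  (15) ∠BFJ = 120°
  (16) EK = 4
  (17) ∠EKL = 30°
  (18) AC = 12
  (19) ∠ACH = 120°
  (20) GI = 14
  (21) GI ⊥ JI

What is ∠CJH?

Step 1: By the law of cosines on triangle JHC: JC² = 12² + 12² − 2·12·12·cos(150°) = 537.42, so JC ≈ 23.18.
Step 2: By the inverse law of cosines on triangle CJH: cos(∠CJH) = (23.18² + 12² − 12²) / (2·23.18·12) = 537.42/556.37 = 0.9659, so ∠CJH = 15°.

Therefore, the measure of angle ∠CJH = 15°.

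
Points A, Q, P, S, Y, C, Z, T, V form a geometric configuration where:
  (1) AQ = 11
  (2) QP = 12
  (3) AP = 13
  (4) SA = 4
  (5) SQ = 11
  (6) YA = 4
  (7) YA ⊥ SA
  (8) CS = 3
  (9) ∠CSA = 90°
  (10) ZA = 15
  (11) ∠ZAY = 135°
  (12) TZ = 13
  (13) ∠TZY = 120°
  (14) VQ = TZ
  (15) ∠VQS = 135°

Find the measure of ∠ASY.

Step 1: By the law of cosines on triangle SAY: SY² = 4² + 4² − 2·4·4·cos(90°) = 32, so SY = 4·√2.
Step 2: By the inverse law of cosines on triangle ASY: cos(∠ASY) = (4² + (4·√2)² − 4²) / (2·4·4·√2) = 32/45.25 = 0.7071, so ∠ASY = 45°.

Therefore, the measure of angle ∠ASY = 45°.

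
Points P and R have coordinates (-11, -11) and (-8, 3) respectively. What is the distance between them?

d = sqrt((-8 - -11)^2 + (3 - -11)^2)
d = sqrt(3^2 + 14^2)
d = sqrt(9 + 196)
d = sqrt(205)

sqrt(205)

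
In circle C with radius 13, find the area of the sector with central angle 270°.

Sector area = π(13²)(3/4) = 507*pi/4

507*pi/4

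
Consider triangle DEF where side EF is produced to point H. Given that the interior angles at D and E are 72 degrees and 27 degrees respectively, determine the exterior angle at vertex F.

Exterior angle = 72 + 27 = 99 degrees (exterior angle theorem).

99 degrees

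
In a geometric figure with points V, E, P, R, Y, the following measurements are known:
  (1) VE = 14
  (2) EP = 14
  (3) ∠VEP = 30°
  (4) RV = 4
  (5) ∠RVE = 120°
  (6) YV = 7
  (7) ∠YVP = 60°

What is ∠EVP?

Step 1: By the law of cosines on triangle VEP: VP² = 14² + 14² − 2·14·14·cos(30°) = 52.52, so VP ≈ 7.25.
Step 2: By the inverse law of cosines on triangle EVP: cos(∠EVP) = (14² + 7.25² − 14²) / (2·14·7.25) = 52.52/202.91 = 0.2588, so ∠EVP = 75°.

Therefore, the measure of angle ∠EVP = 75°.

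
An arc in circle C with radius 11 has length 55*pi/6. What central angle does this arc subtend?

θ = 360 × 55*pi/6 / (2π × 11) = 150° (rearranging arc length formula).

150°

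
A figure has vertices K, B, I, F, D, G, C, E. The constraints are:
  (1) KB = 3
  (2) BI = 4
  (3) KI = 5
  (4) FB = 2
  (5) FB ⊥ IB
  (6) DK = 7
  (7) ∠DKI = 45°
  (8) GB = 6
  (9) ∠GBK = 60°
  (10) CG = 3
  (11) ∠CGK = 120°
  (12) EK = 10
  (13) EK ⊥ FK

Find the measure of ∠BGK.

Step 1: By the law of cosines on triangle GBK: GK² = 6² + 3² − 2·6·3·cos(60°) = 27, so GK = 3·√3.
Step 2: By the inverse law of cosines on triangle BGK: cos(∠BGK) = (6² + (3·√3)² − 3²) / (2·6·3·√3) = 54/62.35 = 0.866, so ∠BGK = 30°.

Therefore, the measure of angle ∠BGK = 30°.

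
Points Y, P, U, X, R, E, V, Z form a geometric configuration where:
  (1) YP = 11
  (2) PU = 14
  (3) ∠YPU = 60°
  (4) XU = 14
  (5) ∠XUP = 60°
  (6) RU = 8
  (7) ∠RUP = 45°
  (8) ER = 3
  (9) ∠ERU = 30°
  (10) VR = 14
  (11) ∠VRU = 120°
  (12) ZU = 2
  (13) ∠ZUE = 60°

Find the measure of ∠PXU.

Step 1: By the law of cosines on triangle XUP: XP² = 14² + 14² − 2·14·14·cos(60°) = 196, so XP = 14.
Step 2: By the inverse law of cosines on triangle PXU: cos(∠PXU) = (14² + 14² − 14²) / (2·14·14) = 196/392 = 0.5, so ∠PXU = 60°.

Therefore, the measure of angle ∠PXU = 60°.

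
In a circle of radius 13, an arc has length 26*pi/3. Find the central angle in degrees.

θ = 360 × 26*pi/3 / (2π × 13) = 120° (rearranging arc length formula).

120°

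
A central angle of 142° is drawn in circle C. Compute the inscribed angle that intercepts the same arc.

An inscribed angle intercepts an arc from a point on the circle, while the central angle intercepts the same arc from the center.
The inscribed angle is always half the central angle: 142° / 2 = 71°.

71°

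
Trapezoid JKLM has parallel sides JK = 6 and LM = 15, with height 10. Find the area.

A trapezoid's area equals the midsegment times the height.
The midsegment is (6 + 15) / 2 = 21/2.
Area = 21/2 * 10 = 105.

105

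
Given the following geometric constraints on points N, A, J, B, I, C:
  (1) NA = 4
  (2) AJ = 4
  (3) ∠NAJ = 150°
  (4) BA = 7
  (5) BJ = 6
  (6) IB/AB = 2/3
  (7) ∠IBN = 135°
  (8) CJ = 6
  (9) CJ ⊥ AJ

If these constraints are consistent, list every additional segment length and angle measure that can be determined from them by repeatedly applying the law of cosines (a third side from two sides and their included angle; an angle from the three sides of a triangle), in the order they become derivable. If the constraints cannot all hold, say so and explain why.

The constraints are consistent. Derivable facts, in order:
After 1 step:
- AC = 2·√13
- NJ ≈ 7.73
- ∠ABJ = 34.77°
- ∠AJB = 86.42°
- ∠BAJ = 58.81°
After 2 steps:
- ∠ACJ = 33.69°
- ∠AJN = 15°
- ∠ANJ = 15°
- ∠CAJ = 56.31°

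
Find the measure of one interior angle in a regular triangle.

Each interior angle of a regular n-gon is (n - 2) * 180 / n.
For n = 3: (3 - 2) * 180 / 3 = 180/3 = 60 degrees.

60 degrees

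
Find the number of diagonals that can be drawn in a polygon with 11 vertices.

The number of diagonals in an n-gon is n(n - 3)/2.
For n = 11: 11(11 - 3)/2 = 11 × 8 / 2 = 44.

44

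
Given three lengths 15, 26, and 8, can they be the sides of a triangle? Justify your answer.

Check the triangle inequality: 15 + 8 = 23 ≤ 26.
Since the sum of two sides does not exceed the third, no triangle can be formed.

No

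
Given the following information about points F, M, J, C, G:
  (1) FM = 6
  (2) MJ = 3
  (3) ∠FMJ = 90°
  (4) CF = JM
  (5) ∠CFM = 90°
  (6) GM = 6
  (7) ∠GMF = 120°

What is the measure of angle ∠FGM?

Step 1: By the law of cosines on triangle GMF: GF² = 6² + 6² − 2·6·6·cos(120°) = 108, so GF = 6·√3.
Step 2: By the inverse law of cosines on triangle FGM: cos(∠FGM) = ((6·√3)² + 6² − 6²) / (2·6·√3·6) = 108/124.71 = 0.866, so ∠FGM = 30°.

Therefore, the measure of angle ∠FGM = 30°.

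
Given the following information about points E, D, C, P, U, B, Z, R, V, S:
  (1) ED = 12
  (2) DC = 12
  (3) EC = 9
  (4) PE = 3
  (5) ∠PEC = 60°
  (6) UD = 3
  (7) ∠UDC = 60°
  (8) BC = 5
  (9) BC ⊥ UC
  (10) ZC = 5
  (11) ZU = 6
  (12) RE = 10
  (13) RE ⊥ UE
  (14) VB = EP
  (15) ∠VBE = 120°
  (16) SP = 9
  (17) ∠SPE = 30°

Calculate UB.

Step 1: By the law of cosines on triangle UDC: UC² = 3² + 12² − 2·3·12·cos(60°) = 117, so UC = 3·√13.
Step 2: By the law of cosines on triangle UCB: UB² = (3·√13)² + 5² − 2·3·√13·5·cos(90°) = 142, so UB = √142.

Therefore, the length of UB = √142.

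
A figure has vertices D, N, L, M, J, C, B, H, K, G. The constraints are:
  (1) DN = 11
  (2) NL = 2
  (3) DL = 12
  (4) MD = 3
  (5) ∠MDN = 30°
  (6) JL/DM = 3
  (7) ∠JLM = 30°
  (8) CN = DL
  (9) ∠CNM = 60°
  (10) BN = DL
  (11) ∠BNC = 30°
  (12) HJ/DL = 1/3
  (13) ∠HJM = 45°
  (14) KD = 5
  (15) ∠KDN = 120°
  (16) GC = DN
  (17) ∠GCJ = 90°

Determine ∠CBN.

From the given relations: BN = DL = 12; CN = DL = 12.
Step 1: By the law of cosines on triangle BNC: BC² = 12² + 12² − 2·12·12·cos(30°) = 38.58, so BC ≈ 6.21.
Step 2: By the inverse law of cosines on triangle CBN: cos(∠CBN) = (6.21² + 12² − 12²) / (2·6.21·12) = 38.58/149.08 = 0.2588, so ∠CBN = 75°.

Therefore, the measure of angle ∠CBN = 75°.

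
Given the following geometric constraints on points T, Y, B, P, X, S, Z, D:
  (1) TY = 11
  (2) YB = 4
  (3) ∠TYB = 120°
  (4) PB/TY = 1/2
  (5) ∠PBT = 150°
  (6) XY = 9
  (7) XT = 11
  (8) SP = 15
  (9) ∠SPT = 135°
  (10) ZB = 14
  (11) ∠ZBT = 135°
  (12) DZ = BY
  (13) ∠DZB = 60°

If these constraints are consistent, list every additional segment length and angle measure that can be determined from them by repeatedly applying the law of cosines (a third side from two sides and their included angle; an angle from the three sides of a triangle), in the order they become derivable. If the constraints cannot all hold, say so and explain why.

The constraints are consistent. Derivable facts, in order:
After 1 step:
- BD = 2·√39
- TB = √181
- ∠TXY = 65.85°
- ∠TYX = 65.85°
- ∠XTY = 48.3°
After 2 steps:
- TP ≈ 18.42
- TZ ≈ 25.36
- ∠BDZ = 103.9°
- ∠BTY = 14.92°
- ∠DBZ = 16.1°
- ∠TBY = 45.08°
After 3 steps:
- TS ≈ 30.91
- ∠BPT = 21.42°
- ∠BTP = 8.58°
- ∠BTZ = 22.97°
- ∠BZT = 22.03°
After 4 steps:
- ∠PST = 24.93°
- ∠PTS = 20.07°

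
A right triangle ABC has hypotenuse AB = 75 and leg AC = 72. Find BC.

Rearranging the Pythagorean theorem to solve for the unknown leg:
leg^2 = hypotenuse^2 - known_leg^2 = 5625 - 5184 = 441
leg = sqrt(441) = 21.

21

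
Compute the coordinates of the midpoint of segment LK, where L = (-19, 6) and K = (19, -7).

The midpoint is the average of the coordinates:
x: (-19 + 19)/2 = 0
y: (6 + -7)/2 = -1/2
Midpoint = (0, -1/2)

(0, -1/2)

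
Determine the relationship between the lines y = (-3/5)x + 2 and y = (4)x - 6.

Slope of line 1: m1 = -3/5
Slope of line 2: m2 = 4
m1 != m2 (-3/5 != 4), so not parallel.
m1 * m2 = (-3/5) * (4) = -12/5 != -1, so not perpendicular.
The lines are neither parallel nor perpendicular.

Neither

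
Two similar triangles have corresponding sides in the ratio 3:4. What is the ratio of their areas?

Area ratio = (side ratio)^2 = (3/4)^2 = 9:16.

9:16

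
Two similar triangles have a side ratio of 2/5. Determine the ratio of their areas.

Area ratio = (side ratio)^2 = (2/5)^2 = 4:25.

4:25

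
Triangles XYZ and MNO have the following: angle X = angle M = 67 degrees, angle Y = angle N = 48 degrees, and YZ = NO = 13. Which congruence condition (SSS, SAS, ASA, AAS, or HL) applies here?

The given information provides:
angle X = angle M = 67 degrees, angle Y = angle N = 48 degrees, and YZ = NO = 13
This matches the AAS congruence theorem.
Two pairs of corresponding angles and a non-included side are equal (Angle-Angle-Side).

AAS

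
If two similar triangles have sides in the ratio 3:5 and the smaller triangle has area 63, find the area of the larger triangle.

Area ratio = (3/5)^2 = 9/25. Area of the larger triangle = 63 * 25/9 = 175.

175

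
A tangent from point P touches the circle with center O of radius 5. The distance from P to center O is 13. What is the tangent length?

The tangent, radius, and line from the external point to the center form a right triangle.
The right angle is where the tangent meets the radius.
By the Pythagorean theorem: tangent² + 5² = 13²
tangent² = 169 - 25 = 144
tangent = 12

12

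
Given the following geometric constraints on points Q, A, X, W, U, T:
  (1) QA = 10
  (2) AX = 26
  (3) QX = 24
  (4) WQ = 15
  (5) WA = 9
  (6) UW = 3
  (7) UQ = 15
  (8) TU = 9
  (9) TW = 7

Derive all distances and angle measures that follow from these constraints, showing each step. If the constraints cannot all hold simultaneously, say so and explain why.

The constraints are consistent.

Step 1: From QA = 10, QW = 15, AW = 9, by the inverse law of cosines:
  cos(∠AQW) = (QA² + QW² - AW²) / (2·QA·QW)
  ∠AQW = 35.58°

Step 2: From QA = 10, QX = 24, AX = 26, by the inverse law of cosines:
  cos(∠AQX) = (QA² + QX² - AX²) / (2·QA·QX)
  ∠AQX = 90°

Step 3: From QU = 15, QW = 15, UW = 3, by the inverse law of cosines:
  cos(∠UQW) = (QU² + QW² - UW²) / (2·QU·QW)
  ∠UQW = 11.48°

Step 4: From AQ = 10, AW = 9, QW = 15, by the inverse law of cosines:
  cos(∠QAW) = (AQ² + AW² - QW²) / (2·AQ·AW)
  ∠QAW = 104.15°

Step 5: From AQ = 10, AX = 26, QX = 24, by the inverse law of cosines:
  cos(∠QAX) = (AQ² + AX² - QX²) / (2·AQ·AX)
  ∠QAX = 67.38°

Step 6: From XA = 26, XQ = 24, AQ = 10, by the inverse law of cosines:
  cos(∠AXQ) = (XA² + XQ² - AQ²) / (2·XA·XQ)
  ∠AXQ = 22.62°

Step 7: From WA = 9, WQ = 15, AQ = 10, by the inverse law of cosines:
  cos(∠AWQ) = (WA² + WQ² - AQ²) / (2·WA·WQ)
  ∠AWQ = 40.27°

Step 8: From WQ = 15, WU = 3, QU = 15, by the inverse law of cosines:
  cos(∠QWU) = (WQ² + WU² - QU²) / (2·WQ·WU)
  ∠QWU = 84.26°

Step 9: From WT = 7, WU = 3, TU = 9, by the inverse law of cosines:
  cos(∠TWU) = (WT² + WU² - TU²) / (2·WT·WU)
  ∠TWU = 123.2°

Step 10: From UQ = 15, UW = 3, QW = 15, by the inverse law of cosines:
  cos(∠QUW) = (UQ² + UW² - QW²) / (2·UQ·UW)
  ∠QUW = 84.26°

Step 11: From UT = 9, UW = 3, TW = 7, by the inverse law of cosines:
  cos(∠TUW) = (UT² + UW² - TW²) / (2·UT·UW)
  ∠TUW = 40.6°

Step 12: From TU = 9, TW = 7, UW = 3, by the inverse law of cosines:
  cos(∠UTW) = (TU² + TW² - UW²) / (2·TU·TW)
  ∠UTW = 16.2°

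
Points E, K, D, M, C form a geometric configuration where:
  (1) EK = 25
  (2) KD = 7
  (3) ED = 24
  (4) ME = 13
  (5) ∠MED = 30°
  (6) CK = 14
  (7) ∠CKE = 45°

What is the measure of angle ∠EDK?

Step 1: By the inverse law of cosines on triangle EDK: cos(∠EDK) = (24² + 7² − 25²) / (2·24·7) = 0/336 = 0, so ∠EDK = 90°.

Therefore, the measure of angle ∠EDK = 90°.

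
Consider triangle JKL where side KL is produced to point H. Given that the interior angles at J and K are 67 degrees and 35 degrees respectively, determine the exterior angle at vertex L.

Exterior angle = 67 + 35 = 102 degrees (exterior angle theorem).

102 degrees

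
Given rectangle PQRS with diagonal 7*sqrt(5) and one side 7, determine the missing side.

Using the Pythagorean theorem: d^2 = a^2 + b^2
b^2 = d^2 - a^2
b^2 = 245 - 49
b^2 = 196
b = sqrt(196) = 14

14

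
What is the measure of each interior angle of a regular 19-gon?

Each interior angle of a regular n-gon is (n - 2) * 180 / n.
For n = 19: (19 - 2) * 180 / 19 = 3060/19 = 3060/19 degrees.

3060/19 degrees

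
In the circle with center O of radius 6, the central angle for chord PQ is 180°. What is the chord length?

Drop a perpendicular from the center to the chord, bisecting both the chord and the central angle.
Each half-chord = r sin(θ/2) = 6 sin(90°).
The full chord = 2 × 6 × sin(90°) = 12.

12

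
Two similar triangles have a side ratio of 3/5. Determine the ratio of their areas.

The ratio of areas of similar triangles equals the square of the side ratio.
Side ratio = 3:5
Area ratio = (3/5)^2 = 9/25 = 9:25

9:25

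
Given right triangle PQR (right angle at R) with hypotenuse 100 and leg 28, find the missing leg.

By the Pythagorean theorem: QR^2 = PQ^2 - PR^2
QR^2 = 100^2 - 28^2 = 10000 - 784 = 9216
QR = sqrt(9216) = 96

96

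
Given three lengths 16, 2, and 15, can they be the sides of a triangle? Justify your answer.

Sort the sides: 2, 15, 16.
It suffices to check that the sum of the two smallest exceeds the largest:
2 + 15 = 17 > 16. ✓
Yes, a valid triangle can be formed.

Yes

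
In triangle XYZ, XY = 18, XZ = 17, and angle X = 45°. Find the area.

Area = (1/2)(18)(17) sin(45°) = (1/2)(18)(17)(sqrt(2)/2) = 153*sqrt(2)/2

153*sqrt(2)/2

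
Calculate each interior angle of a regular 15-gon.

Each interior angle of a regular n-gon is (n - 2) * 180 / n.
For n = 15: (15 - 2) * 180 / 15 = 2340/15 = 156 degrees.

156 degrees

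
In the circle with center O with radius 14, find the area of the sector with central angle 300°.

Sector area = π(14²)(5/6) = 490*pi/3

490*pi/3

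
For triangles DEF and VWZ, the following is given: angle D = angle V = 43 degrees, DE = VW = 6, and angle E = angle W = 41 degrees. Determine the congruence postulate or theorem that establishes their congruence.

Consider the given information: angle D = angle V = 43 degrees, DE = VW = 6, and angle E = angle W = 41 degrees
This is not SAS or AAS: SAS requires two sides and the included angle between them. AAS requires two angles and a non-included side.
The correct criterion is ASA. Two pairs of corresponding angles and the included side are equal (Angle-Side-Angle).

ASA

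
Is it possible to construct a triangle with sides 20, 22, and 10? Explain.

Yes.
The triangle inequality requires that the sum of any two sides exceeds the third.
Here 10 + 20 = 30 > 22, so the condition is met.

Yes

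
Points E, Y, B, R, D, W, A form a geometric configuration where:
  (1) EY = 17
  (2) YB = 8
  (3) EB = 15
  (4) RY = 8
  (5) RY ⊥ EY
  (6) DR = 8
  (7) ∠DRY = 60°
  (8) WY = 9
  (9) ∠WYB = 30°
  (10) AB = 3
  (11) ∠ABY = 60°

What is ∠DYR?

Step 1: By the law of cosines on triangle YRD: YD² = 8² + 8² − 2·8·8·cos(60°) = 64, so YD = 8.
Step 2: By the inverse law of cosines on triangle DYR: cos(∠DYR) = (8² + 8² − 8²) / (2·8·8) = 64/128 = 0.5, so ∠DYR = 60°.

Therefore, the measure of angle ∠DYR = 60°.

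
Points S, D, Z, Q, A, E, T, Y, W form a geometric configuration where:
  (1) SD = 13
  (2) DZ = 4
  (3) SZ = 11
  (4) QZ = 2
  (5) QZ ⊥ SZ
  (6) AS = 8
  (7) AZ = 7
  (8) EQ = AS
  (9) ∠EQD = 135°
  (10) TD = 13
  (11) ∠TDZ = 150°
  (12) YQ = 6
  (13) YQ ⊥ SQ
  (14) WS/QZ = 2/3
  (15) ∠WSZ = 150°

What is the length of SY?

Step 1: By the law of cosines on triangle SZQ: SQ² = 11² + 2² − 2·11·2·cos(90°) = 125, so SQ = 5·√5.
Step 2: By the law of cosines on triangle SQY: SY² = (5·√5)² + 6² − 2·5·√5·6·cos(90°) = 161, so SY = √161.

Therefore, the length of SY = √161.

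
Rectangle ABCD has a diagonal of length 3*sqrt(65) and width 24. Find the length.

Using the Pythagorean theorem: d^2 = a^2 + b^2
b^2 = d^2 - a^2
b^2 = 585 - 576
b^2 = 9
b = sqrt(9) = 3

3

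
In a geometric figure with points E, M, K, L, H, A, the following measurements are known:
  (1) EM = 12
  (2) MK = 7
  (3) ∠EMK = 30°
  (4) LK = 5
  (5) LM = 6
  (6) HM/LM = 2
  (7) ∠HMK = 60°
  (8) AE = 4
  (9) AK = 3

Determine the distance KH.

From the given relations: HM = 2·LM = 2·6 = 12.
Step 1: By the law of cosines on triangle KMH: KH² = 7² + 12² − 2·7·12·cos(60°) = 109, so KH = √109.

Therefore, the length of KH = √109.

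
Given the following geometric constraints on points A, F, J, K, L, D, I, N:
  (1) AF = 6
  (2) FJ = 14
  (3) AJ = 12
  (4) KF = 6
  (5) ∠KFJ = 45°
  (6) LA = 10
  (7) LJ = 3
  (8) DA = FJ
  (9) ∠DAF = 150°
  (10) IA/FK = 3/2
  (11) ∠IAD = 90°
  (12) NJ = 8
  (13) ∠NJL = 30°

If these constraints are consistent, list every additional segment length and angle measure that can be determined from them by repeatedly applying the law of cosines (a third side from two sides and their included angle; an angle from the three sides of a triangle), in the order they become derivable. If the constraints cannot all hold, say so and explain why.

The constraints are consistent. Derivable facts, in order:
After 1 step:
- DI ≈ 16.64
- FD ≈ 19.43
- JK ≈ 10.64
- LN ≈ 5.61
- ∠AFJ = 58.41°
- ∠AJF = 25.21°
- ∠AJL = 42.6°
- ∠ALJ = 125.69°
- ∠FAJ = 96.38°
- ∠JAL = 11.72°
After 2 steps:
- ∠ADF = 8.88°
- ∠ADI = 32.74°
- ∠AFD = 21.12°
- ∠AID = 57.26°
- ∠FJK = 23.5°
- ∠FKJ = 111.5°
- ∠JLN = 134.48°
- ∠JNL = 15.52°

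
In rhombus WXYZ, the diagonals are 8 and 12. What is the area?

The diagonals of a rhombus divide it into four right triangles.
Each triangle has legs 8/ 2 = 4 and 12/2 = 6, so each has area (1/2)*4*6 = 12.
Four such triangles give total area = (d1 * d2) / 2 = 48.

48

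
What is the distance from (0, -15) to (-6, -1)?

d = sqrt((-6 - 0)^2 + (-1 - -15)^2)
d = sqrt(-6^2 + 14^2)
d = sqrt(36 + 196)
d = sqrt(232) = 2*sqrt(58)

2*sqrt(58)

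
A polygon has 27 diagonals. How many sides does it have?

Using d = n(n - 3)/2, we solve 27 = n(n - 3)/2.
So n(n - 3) = 54.
Testing n = 9: 9 * 6 = 54 = 54. Correct.
The polygon has 9 sides.

9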